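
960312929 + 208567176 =1168880105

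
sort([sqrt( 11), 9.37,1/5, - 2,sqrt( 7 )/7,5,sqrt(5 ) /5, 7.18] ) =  [ - 2, 1/5, sqrt (7)/7,  sqrt(5) /5, sqrt(11 ), 5,7.18, 9.37]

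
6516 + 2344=8860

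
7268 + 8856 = 16124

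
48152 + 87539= 135691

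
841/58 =29/2 = 14.50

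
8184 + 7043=15227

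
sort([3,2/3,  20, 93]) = [ 2/3, 3, 20, 93] 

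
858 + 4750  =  5608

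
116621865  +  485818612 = 602440477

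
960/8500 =48/425 = 0.11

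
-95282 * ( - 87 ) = 8289534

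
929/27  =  34+11/27 = 34.41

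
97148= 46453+50695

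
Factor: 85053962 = 2^1*7^1*197^1  *  30839^1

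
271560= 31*8760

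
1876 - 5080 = -3204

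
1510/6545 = 302/1309 = 0.23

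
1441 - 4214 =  - 2773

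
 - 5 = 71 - 76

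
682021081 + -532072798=149948283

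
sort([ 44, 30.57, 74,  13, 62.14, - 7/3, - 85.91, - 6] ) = [ - 85.91, -6, - 7/3,13, 30.57, 44 , 62.14,  74 ]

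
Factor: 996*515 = 2^2*3^1*5^1  *83^1 * 103^1 = 512940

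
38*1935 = 73530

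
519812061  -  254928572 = 264883489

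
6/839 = 6/839 =0.01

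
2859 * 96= 274464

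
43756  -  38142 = 5614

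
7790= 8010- 220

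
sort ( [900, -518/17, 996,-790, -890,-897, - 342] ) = [ - 897, - 890, -790, - 342, - 518/17, 900,996] 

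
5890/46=2945/23 = 128.04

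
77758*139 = 10808362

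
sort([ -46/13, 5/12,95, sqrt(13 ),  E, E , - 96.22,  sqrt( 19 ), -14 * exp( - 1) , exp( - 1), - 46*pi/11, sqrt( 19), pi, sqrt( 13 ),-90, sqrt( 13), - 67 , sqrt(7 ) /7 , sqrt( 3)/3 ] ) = [ - 96.22, -90, - 67, - 46 * pi/11 ,  -  14*exp( - 1 ), - 46/13,exp( - 1), sqrt( 7 ) /7,5/12, sqrt( 3 )/3,E,E,  pi , sqrt(13 ),sqrt( 13 )  ,  sqrt( 13 ) , sqrt( 19 ) , sqrt(19),95] 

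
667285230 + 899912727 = 1567197957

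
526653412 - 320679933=205973479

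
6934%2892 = 1150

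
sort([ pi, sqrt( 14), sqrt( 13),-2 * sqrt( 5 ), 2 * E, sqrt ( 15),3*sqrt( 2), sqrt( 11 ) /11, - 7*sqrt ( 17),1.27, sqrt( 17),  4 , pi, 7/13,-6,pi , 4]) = [ - 7*sqrt( 17), - 6, - 2 *sqrt( 5), sqrt ( 11 ) /11,7/13,1.27,pi,pi,pi, sqrt( 13 ),sqrt ( 14 ),sqrt( 15 ), 4,  4, sqrt( 17),3 * sqrt( 2 ), 2*E ] 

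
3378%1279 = 820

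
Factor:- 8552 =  -2^3*1069^1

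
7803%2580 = 63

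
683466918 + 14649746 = 698116664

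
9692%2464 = 2300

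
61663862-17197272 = 44466590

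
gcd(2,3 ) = 1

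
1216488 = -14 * ( - 86892)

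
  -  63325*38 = - 2406350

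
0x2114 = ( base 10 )8468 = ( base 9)12548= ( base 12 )4a98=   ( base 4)2010110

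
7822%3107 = 1608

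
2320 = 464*5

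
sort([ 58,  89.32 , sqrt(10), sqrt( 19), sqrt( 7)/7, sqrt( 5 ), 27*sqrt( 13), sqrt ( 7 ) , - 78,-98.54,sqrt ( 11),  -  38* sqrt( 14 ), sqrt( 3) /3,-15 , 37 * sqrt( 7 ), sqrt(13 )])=[  -  38*sqrt(14),-98.54,-78,  -  15, sqrt( 7) /7, sqrt(3 )/3, sqrt(5),sqrt( 7),  sqrt ( 10), sqrt( 11 ),sqrt ( 13 ), sqrt(19), 58, 89.32,27*sqrt(13), 37 * sqrt(7)] 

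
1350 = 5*270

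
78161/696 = 112 + 209/696 =112.30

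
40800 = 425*96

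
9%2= 1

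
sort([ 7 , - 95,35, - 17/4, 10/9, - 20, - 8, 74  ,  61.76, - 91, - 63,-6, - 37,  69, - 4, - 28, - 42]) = [ - 95,-91,  -  63, - 42, - 37, - 28, - 20, - 8, - 6, - 17/4, - 4,10/9, 7, 35, 61.76, 69, 74 ]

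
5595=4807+788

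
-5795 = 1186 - 6981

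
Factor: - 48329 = - 31^1*1559^1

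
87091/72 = 87091/72 = 1209.60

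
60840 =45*1352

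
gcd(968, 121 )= 121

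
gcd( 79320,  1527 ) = 3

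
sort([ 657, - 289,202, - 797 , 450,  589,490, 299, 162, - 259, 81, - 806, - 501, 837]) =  [-806,-797, - 501, - 289, -259,81,162,202,299,450, 490, 589, 657, 837]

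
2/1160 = 1/580 = 0.00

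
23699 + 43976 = 67675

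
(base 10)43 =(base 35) 18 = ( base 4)223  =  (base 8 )53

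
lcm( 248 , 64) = 1984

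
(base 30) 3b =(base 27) 3k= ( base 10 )101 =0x65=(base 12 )85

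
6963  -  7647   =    -  684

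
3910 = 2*1955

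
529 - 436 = 93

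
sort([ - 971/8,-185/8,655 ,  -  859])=[ - 859,  -  971/8,  -  185/8, 655]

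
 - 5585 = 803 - 6388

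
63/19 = 63/19 = 3.32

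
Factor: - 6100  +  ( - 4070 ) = -10170 = - 2^1*3^2*5^1*113^1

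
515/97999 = 515/97999 = 0.01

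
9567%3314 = 2939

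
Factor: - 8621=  - 37^1*233^1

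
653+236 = 889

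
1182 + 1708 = 2890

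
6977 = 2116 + 4861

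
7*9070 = 63490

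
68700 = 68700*1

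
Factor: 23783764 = 2^2* 5945941^1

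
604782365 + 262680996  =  867463361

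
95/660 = 19/132= 0.14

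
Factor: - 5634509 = -61^1*92369^1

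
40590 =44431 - 3841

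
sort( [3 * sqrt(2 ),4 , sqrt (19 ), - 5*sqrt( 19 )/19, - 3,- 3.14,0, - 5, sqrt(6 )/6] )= [ - 5, - 3.14, - 3,-5*sqrt(19)/19,0,sqrt( 6 )/6, 4 , 3 * sqrt( 2), sqrt(19) ] 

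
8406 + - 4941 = 3465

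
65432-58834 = 6598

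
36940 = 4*9235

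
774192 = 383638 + 390554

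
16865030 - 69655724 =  - 52790694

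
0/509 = 0 = 0.00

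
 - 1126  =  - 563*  2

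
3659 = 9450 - 5791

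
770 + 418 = 1188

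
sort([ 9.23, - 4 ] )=[ - 4,9.23]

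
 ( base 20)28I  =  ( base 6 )4310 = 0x3D2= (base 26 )1BG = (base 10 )978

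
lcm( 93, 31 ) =93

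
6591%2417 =1757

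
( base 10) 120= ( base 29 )44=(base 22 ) 5a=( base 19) 66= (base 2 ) 1111000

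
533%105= 8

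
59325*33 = 1957725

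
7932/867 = 9 + 43/289=9.15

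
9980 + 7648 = 17628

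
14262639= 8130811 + 6131828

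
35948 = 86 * 418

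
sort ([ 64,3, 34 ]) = [ 3, 34,64] 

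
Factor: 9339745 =5^1 * 1867949^1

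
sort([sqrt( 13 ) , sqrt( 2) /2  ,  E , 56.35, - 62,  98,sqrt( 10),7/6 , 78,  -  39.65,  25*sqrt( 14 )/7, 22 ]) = [ - 62, - 39.65,sqrt( 2)/2,  7/6, E, sqrt ( 10 ),sqrt( 13), 25*sqrt( 14)/7, 22,  56.35, 78,98]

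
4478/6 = 2239/3 = 746.33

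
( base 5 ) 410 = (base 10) 105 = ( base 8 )151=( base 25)45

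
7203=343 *21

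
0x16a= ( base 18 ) 122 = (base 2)101101010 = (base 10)362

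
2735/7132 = 2735/7132 = 0.38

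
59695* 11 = 656645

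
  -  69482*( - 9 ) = 625338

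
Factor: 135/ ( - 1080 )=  - 2^(-3)  =  - 1/8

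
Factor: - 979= - 11^1 *89^1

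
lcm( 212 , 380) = 20140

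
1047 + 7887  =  8934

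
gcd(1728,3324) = 12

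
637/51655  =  637/51655  =  0.01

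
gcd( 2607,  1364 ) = 11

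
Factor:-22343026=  - 2^1*67^1 * 166739^1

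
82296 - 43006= 39290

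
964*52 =50128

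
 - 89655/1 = -89655 = - 89655.00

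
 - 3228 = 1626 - 4854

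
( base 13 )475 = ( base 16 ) 304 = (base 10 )772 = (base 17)2B7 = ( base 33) ND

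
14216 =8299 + 5917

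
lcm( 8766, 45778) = 412002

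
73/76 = 73/76 = 0.96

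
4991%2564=2427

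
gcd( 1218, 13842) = 6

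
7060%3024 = 1012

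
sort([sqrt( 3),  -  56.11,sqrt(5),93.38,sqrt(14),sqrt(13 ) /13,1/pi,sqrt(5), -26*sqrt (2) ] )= [ - 56.11, - 26*sqrt(2 ),sqrt ( 13)/13, 1/pi, sqrt(3 ),sqrt(5), sqrt( 5),sqrt(14),  93.38 ]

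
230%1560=230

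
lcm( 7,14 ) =14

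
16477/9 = 1830 + 7/9 = 1830.78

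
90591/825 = 109+222/275 = 109.81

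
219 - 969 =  - 750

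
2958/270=10 + 43/45 = 10.96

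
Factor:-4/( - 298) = 2^1*149^( - 1) = 2/149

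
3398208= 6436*528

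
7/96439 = 1/13777  =  0.00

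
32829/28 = 32829/28 = 1172.46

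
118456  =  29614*4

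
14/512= 7/256 = 0.03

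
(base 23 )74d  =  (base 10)3808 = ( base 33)3gd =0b111011100000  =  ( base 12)2254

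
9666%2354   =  250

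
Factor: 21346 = 2^1*13^1*821^1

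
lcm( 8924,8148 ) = 187404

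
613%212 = 189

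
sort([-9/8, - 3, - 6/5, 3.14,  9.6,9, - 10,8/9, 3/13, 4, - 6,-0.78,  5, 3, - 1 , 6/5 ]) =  [ - 10, - 6,  -  3 , - 6/5,-9/8, - 1, - 0.78, 3/13, 8/9, 6/5,3,3.14,4,  5, 9, 9.6]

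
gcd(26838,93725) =1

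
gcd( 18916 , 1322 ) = 2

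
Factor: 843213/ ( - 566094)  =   - 281071/188698=- 2^( - 1 )*7^1*40153^1*94349^( - 1)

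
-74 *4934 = -365116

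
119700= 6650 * 18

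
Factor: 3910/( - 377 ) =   -  2^1*5^1 * 13^( - 1)*17^1*23^1*29^(-1) 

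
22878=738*31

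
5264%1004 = 244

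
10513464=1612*6522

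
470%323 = 147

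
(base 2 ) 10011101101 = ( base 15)591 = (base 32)17D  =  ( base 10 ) 1261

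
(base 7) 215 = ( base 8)156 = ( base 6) 302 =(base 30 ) 3k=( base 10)110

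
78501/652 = 120 +261/652 = 120.40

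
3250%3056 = 194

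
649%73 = 65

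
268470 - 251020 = 17450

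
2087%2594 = 2087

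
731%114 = 47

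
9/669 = 3/223 = 0.01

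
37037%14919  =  7199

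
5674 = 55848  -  50174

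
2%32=2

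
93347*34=3173798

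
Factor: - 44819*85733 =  - 44819^1*85733^1 = -3842467327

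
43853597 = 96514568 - 52660971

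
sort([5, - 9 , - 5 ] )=[ - 9, - 5, 5 ]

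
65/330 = 13/66= 0.20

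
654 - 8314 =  - 7660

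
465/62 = 15/2 = 7.50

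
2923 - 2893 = 30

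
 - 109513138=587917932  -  697431070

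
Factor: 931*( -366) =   -  340746= -2^1 * 3^1*7^2 *19^1 *61^1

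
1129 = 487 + 642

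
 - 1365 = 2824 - 4189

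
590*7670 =4525300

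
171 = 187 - 16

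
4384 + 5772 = 10156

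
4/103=4/103 = 0.04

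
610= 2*305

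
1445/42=34 + 17/42 = 34.40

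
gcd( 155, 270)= 5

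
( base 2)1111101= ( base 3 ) 11122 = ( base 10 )125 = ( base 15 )85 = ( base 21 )5K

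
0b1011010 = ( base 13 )6C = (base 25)3f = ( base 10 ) 90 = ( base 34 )2m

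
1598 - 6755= - 5157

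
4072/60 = 67 + 13/15 = 67.87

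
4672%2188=296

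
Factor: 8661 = 3^1*2887^1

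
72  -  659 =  - 587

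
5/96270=1/19254  =  0.00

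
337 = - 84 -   -  421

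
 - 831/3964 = - 831/3964 = - 0.21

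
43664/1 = 43664 = 43664.00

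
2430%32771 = 2430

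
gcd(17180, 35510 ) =10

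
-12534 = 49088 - 61622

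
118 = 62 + 56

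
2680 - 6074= - 3394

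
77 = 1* 77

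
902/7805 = 902/7805 = 0.12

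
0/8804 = 0 =0.00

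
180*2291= 412380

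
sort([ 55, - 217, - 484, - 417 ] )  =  [ - 484,  -  417,-217,55] 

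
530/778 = 265/389= 0.68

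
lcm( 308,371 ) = 16324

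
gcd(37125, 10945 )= 55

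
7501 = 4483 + 3018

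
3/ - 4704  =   - 1/1568 = - 0.00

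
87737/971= 87737/971 = 90.36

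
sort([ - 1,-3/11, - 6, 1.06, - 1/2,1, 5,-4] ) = [-6,-4 , - 1, - 1/2,-3/11, 1,1.06, 5]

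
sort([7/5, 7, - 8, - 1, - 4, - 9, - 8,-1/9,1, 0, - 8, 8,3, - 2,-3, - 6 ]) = [ - 9, -8, - 8, - 8, - 6, - 4, - 3,-2, - 1, - 1/9,  0, 1, 7/5, 3, 7, 8 ]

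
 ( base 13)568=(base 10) 931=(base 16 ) 3A3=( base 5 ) 12211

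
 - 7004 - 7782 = - 14786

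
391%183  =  25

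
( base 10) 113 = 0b1110001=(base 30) 3n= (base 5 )423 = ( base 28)41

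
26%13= 0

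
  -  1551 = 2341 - 3892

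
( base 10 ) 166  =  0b10100110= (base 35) 4Q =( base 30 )5g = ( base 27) 64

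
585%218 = 149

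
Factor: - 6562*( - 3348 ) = 2^3*3^3*17^1 * 31^1* 193^1 = 21969576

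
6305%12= 5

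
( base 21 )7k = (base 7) 326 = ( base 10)167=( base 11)142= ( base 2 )10100111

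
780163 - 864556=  - 84393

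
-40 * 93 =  - 3720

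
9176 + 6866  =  16042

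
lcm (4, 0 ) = 0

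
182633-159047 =23586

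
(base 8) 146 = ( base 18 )5C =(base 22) 4e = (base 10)102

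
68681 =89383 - 20702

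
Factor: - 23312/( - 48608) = 47/98 =2^ ( - 1)*7^( - 2 )*47^1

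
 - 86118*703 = - 60540954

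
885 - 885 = 0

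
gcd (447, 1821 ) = 3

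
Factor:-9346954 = - 2^1*4673477^1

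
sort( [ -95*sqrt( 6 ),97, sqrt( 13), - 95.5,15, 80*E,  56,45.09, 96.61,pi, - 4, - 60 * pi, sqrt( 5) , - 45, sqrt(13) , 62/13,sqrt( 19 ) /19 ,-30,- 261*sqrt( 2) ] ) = [ - 261*sqrt( 2 ),- 95 * sqrt( 6), - 60*pi, - 95.5,- 45, - 30, - 4,sqrt( 19)/19 , sqrt( 5), pi, sqrt( 13), sqrt( 13 ), 62/13, 15,45.09,56, 96.61,97,80 * E] 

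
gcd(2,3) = 1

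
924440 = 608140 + 316300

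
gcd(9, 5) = 1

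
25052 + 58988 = 84040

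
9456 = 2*4728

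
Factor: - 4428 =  - 2^2*  3^3*41^1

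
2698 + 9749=12447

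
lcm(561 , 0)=0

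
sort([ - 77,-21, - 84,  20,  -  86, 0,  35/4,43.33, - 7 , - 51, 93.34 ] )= [ - 86, - 84,  -  77, - 51,  -  21,  -  7, 0,35/4,20, 43.33,93.34] 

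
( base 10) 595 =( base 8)1123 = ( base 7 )1510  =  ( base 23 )12K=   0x253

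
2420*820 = 1984400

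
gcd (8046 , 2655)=9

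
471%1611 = 471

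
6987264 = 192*36392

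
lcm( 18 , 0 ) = 0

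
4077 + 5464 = 9541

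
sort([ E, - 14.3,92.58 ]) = [ - 14.3, E, 92.58]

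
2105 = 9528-7423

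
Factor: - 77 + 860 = 783 = 3^3*29^1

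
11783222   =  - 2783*( - 4234) 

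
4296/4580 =1074/1145  =  0.94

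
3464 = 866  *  4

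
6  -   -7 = 13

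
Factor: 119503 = 119503^1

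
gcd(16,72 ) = 8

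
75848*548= 41564704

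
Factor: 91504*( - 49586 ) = - 4537317344 = -2^5 * 7^1 * 19^1 * 43^1 * 24793^1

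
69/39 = 1 + 10/13 = 1.77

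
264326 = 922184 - 657858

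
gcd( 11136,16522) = 2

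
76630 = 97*790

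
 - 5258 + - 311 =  - 5569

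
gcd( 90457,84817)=1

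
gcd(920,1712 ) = 8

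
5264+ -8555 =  - 3291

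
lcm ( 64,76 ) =1216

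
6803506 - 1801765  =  5001741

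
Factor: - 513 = - 3^3*19^1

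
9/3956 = 9/3956  =  0.00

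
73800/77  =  73800/77 = 958.44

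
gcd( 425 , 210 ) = 5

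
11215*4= 44860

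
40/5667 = 40/5667= 0.01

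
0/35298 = 0 = 0.00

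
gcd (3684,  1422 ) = 6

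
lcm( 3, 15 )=15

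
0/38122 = 0 = 0.00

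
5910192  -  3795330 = 2114862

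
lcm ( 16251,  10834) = 32502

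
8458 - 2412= 6046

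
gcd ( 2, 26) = 2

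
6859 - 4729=2130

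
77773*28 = 2177644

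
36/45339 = 12/15113 = 0.00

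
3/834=1/278 = 0.00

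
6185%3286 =2899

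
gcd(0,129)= 129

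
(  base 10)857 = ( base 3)1011202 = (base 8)1531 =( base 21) 1JH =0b1101011001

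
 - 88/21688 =-11/2711 = - 0.00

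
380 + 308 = 688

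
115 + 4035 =4150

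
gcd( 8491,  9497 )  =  1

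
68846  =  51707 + 17139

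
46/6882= 23/3441= 0.01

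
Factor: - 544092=-2^2 * 3^1 * 45341^1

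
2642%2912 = 2642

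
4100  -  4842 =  - 742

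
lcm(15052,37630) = 75260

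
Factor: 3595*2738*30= 295293300 = 2^2*3^1*5^2*37^2*719^1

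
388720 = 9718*40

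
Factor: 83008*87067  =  2^6*83^1*1049^1* 1297^1 = 7227257536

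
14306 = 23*622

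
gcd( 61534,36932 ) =2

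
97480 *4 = 389920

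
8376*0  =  0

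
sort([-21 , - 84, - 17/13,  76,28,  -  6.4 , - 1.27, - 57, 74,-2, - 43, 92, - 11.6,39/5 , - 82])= [-84,- 82, - 57  ,-43,  -  21, - 11.6,  -  6.4, - 2, - 17/13,  -  1.27, 39/5,28, 74,76,92]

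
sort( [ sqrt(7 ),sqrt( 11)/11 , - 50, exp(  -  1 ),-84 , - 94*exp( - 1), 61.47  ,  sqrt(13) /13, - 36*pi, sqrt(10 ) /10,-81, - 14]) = [-36*pi, - 84,-81, - 50, - 94*exp( -1), - 14,sqrt ( 13)/13,sqrt ( 11)/11, sqrt(10 )/10, exp( - 1 ), sqrt (7 ),61.47 ] 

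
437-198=239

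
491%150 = 41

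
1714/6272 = 857/3136=0.27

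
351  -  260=91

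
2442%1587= 855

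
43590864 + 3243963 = 46834827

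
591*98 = 57918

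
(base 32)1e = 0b101110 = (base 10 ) 46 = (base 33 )1d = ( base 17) 2C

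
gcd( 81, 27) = 27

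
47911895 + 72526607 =120438502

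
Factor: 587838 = 2^1*  3^1*97973^1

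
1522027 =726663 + 795364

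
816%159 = 21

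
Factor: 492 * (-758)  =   -2^3*3^1 *41^1  *379^1 = - 372936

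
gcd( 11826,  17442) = 54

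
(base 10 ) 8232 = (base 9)12256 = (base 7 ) 33000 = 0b10000000101000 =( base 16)2028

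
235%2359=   235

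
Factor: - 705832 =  - 2^3*83^1 * 1063^1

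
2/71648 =1/35824 = 0.00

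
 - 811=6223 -7034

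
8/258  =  4/129  =  0.03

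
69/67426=69/67426= 0.00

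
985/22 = 44 + 17/22  =  44.77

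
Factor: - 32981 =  - 13^1 * 43^1 * 59^1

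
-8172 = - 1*8172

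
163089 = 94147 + 68942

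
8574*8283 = 71018442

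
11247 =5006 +6241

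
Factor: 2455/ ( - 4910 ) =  - 2^ ( - 1 ) = -1/2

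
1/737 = 1/737= 0.00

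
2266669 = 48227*47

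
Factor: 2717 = 11^1 *13^1* 19^1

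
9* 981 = 8829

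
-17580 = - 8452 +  - 9128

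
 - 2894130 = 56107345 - 59001475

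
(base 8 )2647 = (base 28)1NJ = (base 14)755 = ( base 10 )1447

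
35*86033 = 3011155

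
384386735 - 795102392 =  - 410715657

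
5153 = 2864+2289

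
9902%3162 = 416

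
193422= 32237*6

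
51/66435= 17/22145= 0.00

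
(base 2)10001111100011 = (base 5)243222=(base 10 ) 9187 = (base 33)8ED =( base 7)35533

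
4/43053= 4/43053 = 0.00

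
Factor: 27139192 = 2^3*43^1*78893^1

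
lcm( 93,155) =465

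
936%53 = 35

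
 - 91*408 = -37128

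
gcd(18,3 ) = 3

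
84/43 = 1+41/43 = 1.95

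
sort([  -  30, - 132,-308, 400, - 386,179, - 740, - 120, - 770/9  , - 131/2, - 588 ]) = [ - 740, - 588, - 386 , - 308, - 132, - 120, - 770/9, - 131/2, - 30, 179,400]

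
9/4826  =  9/4826=0.00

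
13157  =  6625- - 6532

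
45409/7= 6487 = 6487.00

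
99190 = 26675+72515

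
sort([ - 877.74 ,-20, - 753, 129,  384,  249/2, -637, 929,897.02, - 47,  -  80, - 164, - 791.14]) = [ - 877.74,- 791.14,-753, - 637,-164, - 80, - 47, - 20 , 249/2,  129,384,897.02 , 929] 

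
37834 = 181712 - 143878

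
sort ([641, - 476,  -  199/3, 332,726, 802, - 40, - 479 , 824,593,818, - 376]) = [ - 479, - 476, - 376, - 199/3, - 40, 332, 593, 641, 726, 802, 818, 824 ] 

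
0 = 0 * 13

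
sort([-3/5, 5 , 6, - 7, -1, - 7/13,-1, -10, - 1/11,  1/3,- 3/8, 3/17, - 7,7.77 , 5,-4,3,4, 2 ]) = [ - 10, - 7, - 7,-4, - 1, - 1, - 3/5, - 7/13,-3/8, -1/11 , 3/17,1/3, 2, 3, 4, 5,  5,6, 7.77]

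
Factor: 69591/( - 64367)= - 3^1 * 191^( - 1 ) *337^(  -  1)*23197^1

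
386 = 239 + 147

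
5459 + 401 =5860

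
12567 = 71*177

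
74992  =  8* 9374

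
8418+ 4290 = 12708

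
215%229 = 215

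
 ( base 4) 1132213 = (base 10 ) 6055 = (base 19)ged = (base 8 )13647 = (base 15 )1BDA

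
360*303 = 109080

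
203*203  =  41209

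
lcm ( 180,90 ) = 180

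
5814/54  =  107 + 2/3 = 107.67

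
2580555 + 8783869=11364424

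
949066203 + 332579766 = 1281645969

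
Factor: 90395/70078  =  2^( - 1)*5^1*37^( -1 )*101^1*179^1*947^ ( - 1 ) 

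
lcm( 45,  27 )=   135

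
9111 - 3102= 6009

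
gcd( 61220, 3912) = 4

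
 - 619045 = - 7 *88435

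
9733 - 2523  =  7210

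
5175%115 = 0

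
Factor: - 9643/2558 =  - 2^( - 1 )*1279^(-1)*9643^1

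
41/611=41/611= 0.07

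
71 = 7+64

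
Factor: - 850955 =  - 5^1 * 7^1*41^1*593^1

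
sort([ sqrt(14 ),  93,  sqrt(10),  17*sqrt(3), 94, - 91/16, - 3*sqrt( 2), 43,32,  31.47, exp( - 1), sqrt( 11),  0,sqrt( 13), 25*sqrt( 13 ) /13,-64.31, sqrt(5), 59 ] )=[ - 64.31,-91/16 , -3*sqrt( 2),0, exp(-1),sqrt( 5 ), sqrt( 10), sqrt( 11),sqrt( 13),sqrt ( 14),  25*sqrt(13)/13, 17*sqrt( 3),31.47,  32,  43,  59,93,94 ] 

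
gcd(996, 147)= 3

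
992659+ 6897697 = 7890356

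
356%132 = 92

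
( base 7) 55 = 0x28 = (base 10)40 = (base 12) 34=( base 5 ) 130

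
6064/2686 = 2 + 346/1343 = 2.26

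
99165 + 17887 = 117052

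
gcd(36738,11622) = 78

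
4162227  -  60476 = 4101751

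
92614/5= 18522 + 4/5 = 18522.80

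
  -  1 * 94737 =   -  94737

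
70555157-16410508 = 54144649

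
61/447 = 61/447 = 0.14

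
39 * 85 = 3315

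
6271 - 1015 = 5256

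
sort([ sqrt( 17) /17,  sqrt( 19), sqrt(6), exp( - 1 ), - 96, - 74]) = [ - 96, - 74, sqrt ( 17) /17 , exp( - 1), sqrt( 6), sqrt(19 )]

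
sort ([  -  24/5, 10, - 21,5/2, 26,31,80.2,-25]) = [-25,-21 ,- 24/5,5/2,10,26, 31 , 80.2 ]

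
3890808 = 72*54039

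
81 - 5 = 76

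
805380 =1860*433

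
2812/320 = 8 + 63/80 = 8.79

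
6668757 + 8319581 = 14988338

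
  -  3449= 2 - 3451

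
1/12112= 1/12112 = 0.00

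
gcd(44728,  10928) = 8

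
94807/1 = 94807 = 94807.00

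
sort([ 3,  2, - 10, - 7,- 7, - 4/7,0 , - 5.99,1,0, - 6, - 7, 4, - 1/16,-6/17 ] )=[ - 10, - 7, - 7, - 7, - 6,  -  5.99, - 4/7 , - 6/17, - 1/16, 0, 0, 1, 2, 3 , 4 ]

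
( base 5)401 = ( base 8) 145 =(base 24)45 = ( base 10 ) 101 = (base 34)2x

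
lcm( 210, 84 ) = 420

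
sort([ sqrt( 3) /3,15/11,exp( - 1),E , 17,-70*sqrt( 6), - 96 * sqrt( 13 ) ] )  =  [ -96*sqrt(13), - 70*sqrt (6),exp(-1),  sqrt( 3)/3, 15/11,E,17]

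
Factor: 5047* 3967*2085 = 41744721165 = 3^1*5^1*7^2*103^1*139^1*3967^1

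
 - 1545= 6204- 7749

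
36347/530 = 36347/530 = 68.58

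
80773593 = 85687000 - 4913407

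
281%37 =22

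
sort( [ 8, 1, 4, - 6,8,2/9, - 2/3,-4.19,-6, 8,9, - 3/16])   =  [- 6,-6, - 4.19, - 2/3,-3/16, 2/9, 1,  4, 8, 8, 8, 9 ]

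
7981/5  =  7981/5 =1596.20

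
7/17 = 7/17= 0.41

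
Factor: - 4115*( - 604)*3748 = 9315504080 = 2^4*5^1*151^1*823^1*937^1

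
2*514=1028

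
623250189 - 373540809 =249709380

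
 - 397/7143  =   - 397/7143 = -0.06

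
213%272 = 213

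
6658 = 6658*1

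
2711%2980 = 2711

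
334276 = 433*772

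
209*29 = 6061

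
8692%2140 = 132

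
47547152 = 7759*6128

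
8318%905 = 173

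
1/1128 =1/1128  =  0.00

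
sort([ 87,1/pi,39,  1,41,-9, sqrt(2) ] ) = [ - 9 , 1/pi, 1, sqrt(2),39, 41,87] 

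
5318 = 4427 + 891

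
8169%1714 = 1313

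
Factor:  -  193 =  - 193^1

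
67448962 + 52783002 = 120231964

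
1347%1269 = 78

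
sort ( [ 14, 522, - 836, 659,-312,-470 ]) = [ - 836, - 470,-312, 14,522, 659 ]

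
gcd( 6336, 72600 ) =264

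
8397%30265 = 8397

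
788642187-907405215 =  - 118763028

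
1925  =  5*385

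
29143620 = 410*71082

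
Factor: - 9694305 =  -3^2*5^1*367^1*587^1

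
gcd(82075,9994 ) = 1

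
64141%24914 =14313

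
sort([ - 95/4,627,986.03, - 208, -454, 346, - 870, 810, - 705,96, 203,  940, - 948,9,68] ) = [ - 948, - 870, - 705, - 454,- 208, - 95/4, 9, 68, 96,203, 346, 627,810,  940, 986.03] 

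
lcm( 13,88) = 1144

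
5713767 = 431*13257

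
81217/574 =141+283/574 = 141.49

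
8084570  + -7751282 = 333288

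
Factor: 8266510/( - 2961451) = - 2^1*5^1*7^1*17^( - 1)*29^( - 1)*6007^(-1 )*118093^1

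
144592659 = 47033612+97559047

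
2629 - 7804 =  - 5175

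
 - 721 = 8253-8974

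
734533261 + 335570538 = 1070103799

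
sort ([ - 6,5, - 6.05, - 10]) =[ - 10, - 6.05, - 6,5]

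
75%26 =23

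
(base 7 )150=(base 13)66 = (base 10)84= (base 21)40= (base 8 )124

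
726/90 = 8 + 1/15= 8.07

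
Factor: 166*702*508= 2^4*3^3*13^1*83^1 * 127^1 = 59198256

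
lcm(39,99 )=1287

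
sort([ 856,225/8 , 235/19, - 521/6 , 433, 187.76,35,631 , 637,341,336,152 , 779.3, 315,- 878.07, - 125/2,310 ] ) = [ - 878.07, - 521/6 , - 125/2, 235/19,225/8, 35, 152 , 187.76, 310,  315,336,  341  ,  433 , 631,  637,779.3 , 856] 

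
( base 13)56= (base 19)3E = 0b1000111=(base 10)71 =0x47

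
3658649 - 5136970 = -1478321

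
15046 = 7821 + 7225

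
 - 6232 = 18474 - 24706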